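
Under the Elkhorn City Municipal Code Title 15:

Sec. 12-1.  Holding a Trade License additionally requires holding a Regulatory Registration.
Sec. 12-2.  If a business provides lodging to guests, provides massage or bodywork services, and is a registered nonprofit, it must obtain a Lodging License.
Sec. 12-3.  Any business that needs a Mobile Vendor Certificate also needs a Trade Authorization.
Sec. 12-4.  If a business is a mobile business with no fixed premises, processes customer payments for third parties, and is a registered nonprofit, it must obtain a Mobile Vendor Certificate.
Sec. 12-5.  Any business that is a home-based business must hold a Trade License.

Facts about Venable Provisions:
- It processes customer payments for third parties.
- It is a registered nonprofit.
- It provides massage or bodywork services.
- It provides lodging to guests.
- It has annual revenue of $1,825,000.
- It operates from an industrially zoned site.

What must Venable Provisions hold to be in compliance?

Sec. 12-1. Trade License is not required → no effect.
Sec. 12-2. provides lodging to guests; provides massage or bodywork services; is a registered nonprofit → Lodging License required.
Sec. 12-3. Mobile Vendor Certificate is not required → no effect.
Sec. 12-4. operates from an industrially zoned site (not: is a mobile business with no fixed premises); processes customer payments for third parties; is a registered nonprofit → Mobile Vendor Certificate not required.
Sec. 12-5. operates from an industrially zoned site (not: is a home-based business) → Trade License not required.

Lodging License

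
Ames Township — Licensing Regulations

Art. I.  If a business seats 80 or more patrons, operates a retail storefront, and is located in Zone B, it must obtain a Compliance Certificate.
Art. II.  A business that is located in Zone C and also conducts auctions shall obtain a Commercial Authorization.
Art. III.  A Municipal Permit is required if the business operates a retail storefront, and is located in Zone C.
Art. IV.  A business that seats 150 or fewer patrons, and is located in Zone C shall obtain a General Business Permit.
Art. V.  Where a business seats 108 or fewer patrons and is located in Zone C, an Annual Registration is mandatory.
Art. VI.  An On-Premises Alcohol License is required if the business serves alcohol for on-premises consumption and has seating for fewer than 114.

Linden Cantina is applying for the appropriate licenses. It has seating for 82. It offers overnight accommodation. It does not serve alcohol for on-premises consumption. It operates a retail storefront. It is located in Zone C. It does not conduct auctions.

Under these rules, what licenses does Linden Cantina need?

Annual Registration, General Business Permit, Municipal Permit

Art. I. seating 82 ≥ 80; operates a retail storefront; is located in Zone C (not: is located in Zone B) → Compliance Certificate not required.
Art. II. is located in Zone C; does not conduct auctions → Commercial Authorization not required.
Art. III. operates a retail storefront; is located in Zone C → Municipal Permit required.
Art. IV. seating 82 ≤ 150; is located in Zone C → General Business Permit required.
Art. V. seating 82 ≤ 108; is located in Zone C → Annual Registration required.
Art. VI. does not serve alcohol for on-premises consumption; seating 82 < 114 → On-Premises Alcohol License not required.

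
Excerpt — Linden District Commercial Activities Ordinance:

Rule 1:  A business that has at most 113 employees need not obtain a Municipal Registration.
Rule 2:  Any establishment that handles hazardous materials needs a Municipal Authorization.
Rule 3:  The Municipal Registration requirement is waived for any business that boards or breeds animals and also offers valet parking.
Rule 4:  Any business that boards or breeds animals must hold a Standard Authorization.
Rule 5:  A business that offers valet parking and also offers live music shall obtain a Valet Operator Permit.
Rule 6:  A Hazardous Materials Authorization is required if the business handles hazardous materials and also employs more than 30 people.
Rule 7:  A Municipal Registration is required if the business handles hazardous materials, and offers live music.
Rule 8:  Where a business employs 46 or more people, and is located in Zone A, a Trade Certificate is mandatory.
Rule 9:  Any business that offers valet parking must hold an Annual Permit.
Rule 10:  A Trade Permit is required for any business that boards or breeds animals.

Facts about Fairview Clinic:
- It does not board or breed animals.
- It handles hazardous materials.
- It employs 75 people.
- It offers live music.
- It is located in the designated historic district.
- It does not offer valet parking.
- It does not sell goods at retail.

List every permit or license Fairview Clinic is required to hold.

Rule 1: employees 75 ≤ 113 → exempt from Municipal Registration.
Rule 2: handles hazardous materials → Municipal Authorization required.
Rule 3: does not board or breed animals; does not offer valet parking → Municipal Registration exemption does not apply.
Rule 4: does not board or breed animals → Standard Authorization not required.
Rule 5: does not offer valet parking; offers live music → Valet Operator Permit not required.
Rule 6: handles hazardous materials; employees 75 > 30 → Hazardous Materials Authorization required.
Rule 7: handles hazardous materials; offers live music → Municipal Registration required.
Rule 8: employees 75 ≥ 46; is located in the designated historic district (not: is located in Zone A) → Trade Certificate not required.
Rule 9: does not offer valet parking → Annual Permit not required.
Rule 10: does not board or breed animals → Trade Permit not required.

Hazardous Materials Authorization, Municipal Authorization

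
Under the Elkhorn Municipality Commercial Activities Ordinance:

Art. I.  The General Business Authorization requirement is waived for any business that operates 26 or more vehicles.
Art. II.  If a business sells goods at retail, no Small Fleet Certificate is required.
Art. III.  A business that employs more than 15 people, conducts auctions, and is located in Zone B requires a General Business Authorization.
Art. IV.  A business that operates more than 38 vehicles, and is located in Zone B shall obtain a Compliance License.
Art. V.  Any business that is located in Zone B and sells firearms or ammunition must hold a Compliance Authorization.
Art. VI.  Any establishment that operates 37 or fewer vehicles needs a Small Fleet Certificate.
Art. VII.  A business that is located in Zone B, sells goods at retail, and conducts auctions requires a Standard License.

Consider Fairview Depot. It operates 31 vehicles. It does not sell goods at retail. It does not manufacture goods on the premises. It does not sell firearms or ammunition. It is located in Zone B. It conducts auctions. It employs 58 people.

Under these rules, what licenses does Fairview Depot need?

Art. I. vehicles 31 ≥ 26 → exempt from General Business Authorization.
Art. II. does not sell goods at retail → Small Fleet Certificate exemption does not apply.
Art. III. employees 58 > 15; conducts auctions; is located in Zone B → General Business Authorization required.
Art. IV. vehicles 31 ≤ 38; is located in Zone B → Compliance License not required.
Art. V. is located in Zone B; does not sell firearms or ammunition → Compliance Authorization not required.
Art. VI. vehicles 31 ≤ 37 → Small Fleet Certificate required.
Art. VII. is located in Zone B; does not sell goods at retail; conducts auctions → Standard License not required.

Small Fleet Certificate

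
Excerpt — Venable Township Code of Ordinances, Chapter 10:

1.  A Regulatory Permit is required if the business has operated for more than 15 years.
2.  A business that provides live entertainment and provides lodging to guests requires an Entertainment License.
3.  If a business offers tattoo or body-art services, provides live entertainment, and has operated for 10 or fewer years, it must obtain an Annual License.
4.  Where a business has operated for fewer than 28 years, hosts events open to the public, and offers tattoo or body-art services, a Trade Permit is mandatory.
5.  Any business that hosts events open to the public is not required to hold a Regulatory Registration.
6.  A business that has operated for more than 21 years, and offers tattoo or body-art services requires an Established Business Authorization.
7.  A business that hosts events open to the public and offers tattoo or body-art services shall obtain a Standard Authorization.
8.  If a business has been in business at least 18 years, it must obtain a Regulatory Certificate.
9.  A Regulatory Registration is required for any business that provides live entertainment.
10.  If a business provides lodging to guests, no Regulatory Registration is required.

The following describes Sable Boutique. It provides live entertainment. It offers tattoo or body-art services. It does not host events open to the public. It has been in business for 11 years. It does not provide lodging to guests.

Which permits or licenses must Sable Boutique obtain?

Regulatory Registration

1. years in business 11 ≤ 15 → Regulatory Permit not required.
2. provides live entertainment; does not provide lodging to guests → Entertainment License not required.
3. offers tattoo or body-art services; provides live entertainment; years in business 11 > 10 → Annual License not required.
4. years in business 11 < 28; does not host events open to the public; offers tattoo or body-art services → Trade Permit not required.
5. does not host events open to the public → Regulatory Registration exemption does not apply.
6. years in business 11 ≤ 21; offers tattoo or body-art services → Established Business Authorization not required.
7. does not host events open to the public; offers tattoo or body-art services → Standard Authorization not required.
8. years in business 11 < 18 → Regulatory Certificate not required.
9. provides live entertainment → Regulatory Registration required.
10. does not provide lodging to guests → Regulatory Registration exemption does not apply.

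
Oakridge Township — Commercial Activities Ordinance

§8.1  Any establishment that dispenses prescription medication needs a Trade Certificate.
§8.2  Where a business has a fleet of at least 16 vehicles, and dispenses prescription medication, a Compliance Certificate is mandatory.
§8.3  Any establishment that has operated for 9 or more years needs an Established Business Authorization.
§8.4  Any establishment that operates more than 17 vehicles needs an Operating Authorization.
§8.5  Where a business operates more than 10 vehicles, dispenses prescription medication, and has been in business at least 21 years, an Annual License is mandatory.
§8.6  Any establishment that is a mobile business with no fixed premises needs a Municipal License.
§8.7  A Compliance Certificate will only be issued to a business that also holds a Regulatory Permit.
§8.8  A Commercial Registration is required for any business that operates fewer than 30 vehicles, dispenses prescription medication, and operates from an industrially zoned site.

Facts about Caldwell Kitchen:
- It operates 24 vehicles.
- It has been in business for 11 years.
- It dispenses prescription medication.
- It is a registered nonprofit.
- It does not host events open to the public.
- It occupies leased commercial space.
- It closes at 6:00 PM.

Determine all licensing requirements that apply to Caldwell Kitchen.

Compliance Certificate, Established Business Authorization, Operating Authorization, Regulatory Permit, Trade Certificate

§8.1 dispenses prescription medication → Trade Certificate required.
§8.2 vehicles 24 ≥ 16; dispenses prescription medication → Compliance Certificate required.
§8.3 years in business 11 ≥ 9 → Established Business Authorization required.
§8.4 vehicles 24 > 17 → Operating Authorization required.
§8.5 vehicles 24 > 10; dispenses prescription medication; years in business 11 < 21 → Annual License not required.
§8.6 occupies leased commercial space (not: is a mobile business with no fixed premises) → Municipal License not required.
§8.7 Compliance Certificate is required → Regulatory Permit also required.
§8.8 vehicles 24 < 30; dispenses prescription medication; occupies leased commercial space (not: operates from an industrially zoned site) → Commercial Registration not required.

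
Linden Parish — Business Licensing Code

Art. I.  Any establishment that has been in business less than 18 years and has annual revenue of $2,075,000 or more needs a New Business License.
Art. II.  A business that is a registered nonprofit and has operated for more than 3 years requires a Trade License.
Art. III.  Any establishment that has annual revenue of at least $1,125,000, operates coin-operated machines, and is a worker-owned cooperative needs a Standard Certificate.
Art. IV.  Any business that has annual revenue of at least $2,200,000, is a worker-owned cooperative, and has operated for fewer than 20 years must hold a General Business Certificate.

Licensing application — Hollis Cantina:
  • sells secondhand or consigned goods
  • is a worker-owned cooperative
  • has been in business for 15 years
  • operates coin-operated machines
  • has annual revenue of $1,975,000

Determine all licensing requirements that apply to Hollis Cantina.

Art. I. years in business 15 < 18; revenue $1,975,000 < $2,075,000 → New Business License not required.
Art. II. is a worker-owned cooperative (not: is a registered nonprofit); years in business 15 > 3 → Trade License not required.
Art. III. revenue $1,975,000 ≥ $1,125,000; operates coin-operated machines; is a worker-owned cooperative → Standard Certificate required.
Art. IV. revenue $1,975,000 < $2,200,000; is a worker-owned cooperative; years in business 15 < 20 → General Business Certificate not required.

Standard Certificate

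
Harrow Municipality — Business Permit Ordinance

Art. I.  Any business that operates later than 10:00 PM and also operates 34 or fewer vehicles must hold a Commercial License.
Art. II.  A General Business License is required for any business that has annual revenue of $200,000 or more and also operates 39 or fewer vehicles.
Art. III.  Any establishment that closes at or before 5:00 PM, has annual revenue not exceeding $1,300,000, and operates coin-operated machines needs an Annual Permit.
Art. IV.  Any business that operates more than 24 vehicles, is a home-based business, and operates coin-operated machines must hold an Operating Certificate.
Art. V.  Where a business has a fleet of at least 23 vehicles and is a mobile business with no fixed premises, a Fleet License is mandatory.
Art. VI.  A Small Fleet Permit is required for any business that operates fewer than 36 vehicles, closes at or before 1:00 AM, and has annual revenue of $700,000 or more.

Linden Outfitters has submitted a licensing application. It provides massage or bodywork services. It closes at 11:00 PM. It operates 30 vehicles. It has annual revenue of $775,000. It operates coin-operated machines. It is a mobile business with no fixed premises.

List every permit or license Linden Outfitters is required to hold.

Commercial License, Fleet License, General Business License, Small Fleet Permit

Art. I. closes 11:00 PM, after 10:00 PM; vehicles 30 ≤ 34 → Commercial License required.
Art. II. revenue $775,000 ≥ $200,000; vehicles 30 ≤ 39 → General Business License required.
Art. III. closes 11:00 PM, after 5:00 PM; revenue $775,000 ≤ $1,300,000; operates coin-operated machines → Annual Permit not required.
Art. IV. vehicles 30 > 24; is a mobile business with no fixed premises (not: is a home-based business); operates coin-operated machines → Operating Certificate not required.
Art. V. vehicles 30 ≥ 23; is a mobile business with no fixed premises → Fleet License required.
Art. VI. vehicles 30 < 36; closes 11:00 PM, at/before 1:00 AM; revenue $775,000 ≥ $700,000 → Small Fleet Permit required.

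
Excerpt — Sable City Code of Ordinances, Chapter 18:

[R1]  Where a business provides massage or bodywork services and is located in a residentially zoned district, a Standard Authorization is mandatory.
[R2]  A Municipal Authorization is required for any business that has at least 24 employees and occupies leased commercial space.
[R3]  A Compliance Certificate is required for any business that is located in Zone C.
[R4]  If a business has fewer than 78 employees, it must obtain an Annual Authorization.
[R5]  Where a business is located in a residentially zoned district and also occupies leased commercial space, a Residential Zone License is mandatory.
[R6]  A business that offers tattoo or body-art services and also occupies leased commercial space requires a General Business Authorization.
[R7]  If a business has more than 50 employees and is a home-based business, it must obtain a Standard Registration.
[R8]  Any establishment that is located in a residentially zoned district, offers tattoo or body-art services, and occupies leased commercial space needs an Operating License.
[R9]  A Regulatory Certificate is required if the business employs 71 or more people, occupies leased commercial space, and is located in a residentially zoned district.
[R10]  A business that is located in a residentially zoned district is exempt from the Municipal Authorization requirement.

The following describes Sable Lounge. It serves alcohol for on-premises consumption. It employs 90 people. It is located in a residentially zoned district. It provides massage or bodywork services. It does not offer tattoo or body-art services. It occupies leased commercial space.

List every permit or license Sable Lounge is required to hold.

[R1] provides massage or bodywork services; is located in a residentially zoned district → Standard Authorization required.
[R2] employees 90 ≥ 24; occupies leased commercial space → Municipal Authorization required.
[R3] is located in a residentially zoned district (not: is located in Zone C) → Compliance Certificate not required.
[R4] employees 90 ≥ 78 → Annual Authorization not required.
[R5] is located in a residentially zoned district; occupies leased commercial space → Residential Zone License required.
[R6] does not offer tattoo or body-art services; occupies leased commercial space → General Business Authorization not required.
[R7] employees 90 > 50; occupies leased commercial space (not: is a home-based business) → Standard Registration not required.
[R8] is located in a residentially zoned district; does not offer tattoo or body-art services; occupies leased commercial space → Operating License not required.
[R9] employees 90 ≥ 71; occupies leased commercial space; is located in a residentially zoned district → Regulatory Certificate required.
[R10] is located in a residentially zoned district → exempt from Municipal Authorization.

Regulatory Certificate, Residential Zone License, Standard Authorization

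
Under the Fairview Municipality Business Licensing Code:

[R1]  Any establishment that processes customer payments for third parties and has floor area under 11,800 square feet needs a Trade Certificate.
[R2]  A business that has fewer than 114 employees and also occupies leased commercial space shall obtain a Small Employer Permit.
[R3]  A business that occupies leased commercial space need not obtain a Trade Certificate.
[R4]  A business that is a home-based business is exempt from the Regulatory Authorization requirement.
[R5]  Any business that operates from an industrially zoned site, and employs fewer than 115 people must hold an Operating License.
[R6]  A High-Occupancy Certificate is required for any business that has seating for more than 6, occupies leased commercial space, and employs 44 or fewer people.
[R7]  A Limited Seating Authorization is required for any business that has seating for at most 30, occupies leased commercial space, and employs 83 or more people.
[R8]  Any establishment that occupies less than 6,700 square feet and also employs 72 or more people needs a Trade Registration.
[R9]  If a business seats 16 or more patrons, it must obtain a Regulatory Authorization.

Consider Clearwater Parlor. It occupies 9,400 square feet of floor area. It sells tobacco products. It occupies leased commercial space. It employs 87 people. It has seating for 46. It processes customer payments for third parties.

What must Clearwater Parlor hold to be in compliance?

Regulatory Authorization, Small Employer Permit

[R1] processes customer payments for third parties; floor area 9,400 square feet < 11,800 square feet → Trade Certificate required.
[R2] employees 87 < 114; occupies leased commercial space → Small Employer Permit required.
[R3] occupies leased commercial space → exempt from Trade Certificate.
[R4] occupies leased commercial space (not: is a home-based business) → Regulatory Authorization exemption does not apply.
[R5] occupies leased commercial space (not: operates from an industrially zoned site); employees 87 < 115 → Operating License not required.
[R6] seating 46 > 6; occupies leased commercial space; employees 87 > 44 → High-Occupancy Certificate not required.
[R7] seating 46 > 30; occupies leased commercial space; employees 87 ≥ 83 → Limited Seating Authorization not required.
[R8] floor area 9,400 square feet ≥ 6,700 square feet; employees 87 ≥ 72 → Trade Registration not required.
[R9] seating 46 ≥ 16 → Regulatory Authorization required.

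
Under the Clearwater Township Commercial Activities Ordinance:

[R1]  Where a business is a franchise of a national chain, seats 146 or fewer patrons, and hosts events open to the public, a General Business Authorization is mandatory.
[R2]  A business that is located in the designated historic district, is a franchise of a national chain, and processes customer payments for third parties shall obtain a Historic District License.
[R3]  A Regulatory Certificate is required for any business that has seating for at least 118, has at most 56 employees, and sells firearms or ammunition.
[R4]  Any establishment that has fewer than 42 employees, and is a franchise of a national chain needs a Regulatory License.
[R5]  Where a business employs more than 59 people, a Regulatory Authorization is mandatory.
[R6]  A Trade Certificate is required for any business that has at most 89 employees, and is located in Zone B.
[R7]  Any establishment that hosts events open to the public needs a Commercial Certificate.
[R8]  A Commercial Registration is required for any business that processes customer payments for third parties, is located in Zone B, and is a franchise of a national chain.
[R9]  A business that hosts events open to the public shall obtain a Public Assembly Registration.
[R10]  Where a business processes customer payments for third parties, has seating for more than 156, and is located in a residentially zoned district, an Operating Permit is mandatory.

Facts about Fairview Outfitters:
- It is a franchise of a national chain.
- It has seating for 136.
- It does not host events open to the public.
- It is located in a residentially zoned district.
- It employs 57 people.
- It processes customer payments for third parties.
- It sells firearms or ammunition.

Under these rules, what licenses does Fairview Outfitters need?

None

[R1] is a franchise of a national chain; seating 136 ≤ 146; does not host events open to the public → General Business Authorization not required.
[R2] is located in a residentially zoned district (not: is located in the designated historic district); is a franchise of a national chain; processes customer payments for third parties → Historic District License not required.
[R3] seating 136 ≥ 118; employees 57 > 56; sells firearms or ammunition → Regulatory Certificate not required.
[R4] employees 57 ≥ 42; is a franchise of a national chain → Regulatory License not required.
[R5] employees 57 ≤ 59 → Regulatory Authorization not required.
[R6] employees 57 ≤ 89; is located in a residentially zoned district (not: is located in Zone B) → Trade Certificate not required.
[R7] does not host events open to the public → Commercial Certificate not required.
[R8] processes customer payments for third parties; is located in a residentially zoned district (not: is located in Zone B); is a franchise of a national chain → Commercial Registration not required.
[R9] does not host events open to the public → Public Assembly Registration not required.
[R10] processes customer payments for third parties; seating 136 ≤ 156; is located in a residentially zoned district → Operating Permit not required.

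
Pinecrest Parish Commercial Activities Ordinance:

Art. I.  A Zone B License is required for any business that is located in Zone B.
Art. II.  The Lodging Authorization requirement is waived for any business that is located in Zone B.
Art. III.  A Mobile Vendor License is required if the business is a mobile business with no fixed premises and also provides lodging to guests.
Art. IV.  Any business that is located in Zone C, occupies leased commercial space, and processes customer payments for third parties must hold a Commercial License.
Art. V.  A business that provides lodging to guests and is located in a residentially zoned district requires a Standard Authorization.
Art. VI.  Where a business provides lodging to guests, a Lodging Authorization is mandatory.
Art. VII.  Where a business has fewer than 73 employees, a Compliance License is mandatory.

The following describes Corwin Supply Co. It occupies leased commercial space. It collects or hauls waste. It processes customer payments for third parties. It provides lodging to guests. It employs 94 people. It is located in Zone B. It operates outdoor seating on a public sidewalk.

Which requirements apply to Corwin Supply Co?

Zone B License

Art. I. is located in Zone B → Zone B License required.
Art. II. is located in Zone B → exempt from Lodging Authorization.
Art. III. occupies leased commercial space (not: is a mobile business with no fixed premises); provides lodging to guests → Mobile Vendor License not required.
Art. IV. is located in Zone B (not: is located in Zone C); occupies leased commercial space; processes customer payments for third parties → Commercial License not required.
Art. V. provides lodging to guests; is located in Zone B (not: is located in a residentially zoned district) → Standard Authorization not required.
Art. VI. provides lodging to guests → Lodging Authorization required.
Art. VII. employees 94 ≥ 73 → Compliance License not required.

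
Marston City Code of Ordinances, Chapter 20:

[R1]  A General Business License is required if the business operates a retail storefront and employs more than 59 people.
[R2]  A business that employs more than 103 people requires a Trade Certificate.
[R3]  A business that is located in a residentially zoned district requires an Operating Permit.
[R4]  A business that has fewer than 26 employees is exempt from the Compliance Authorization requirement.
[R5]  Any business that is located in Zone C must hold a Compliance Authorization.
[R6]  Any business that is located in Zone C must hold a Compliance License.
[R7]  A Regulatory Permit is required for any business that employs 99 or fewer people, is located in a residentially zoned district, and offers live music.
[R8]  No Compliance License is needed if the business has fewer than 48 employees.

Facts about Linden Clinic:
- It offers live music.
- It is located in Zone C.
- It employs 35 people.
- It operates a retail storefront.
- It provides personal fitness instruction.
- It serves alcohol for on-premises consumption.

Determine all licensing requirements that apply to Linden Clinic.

Compliance Authorization

[R1] operates a retail storefront; employees 35 ≤ 59 → General Business License not required.
[R2] employees 35 ≤ 103 → Trade Certificate not required.
[R3] is located in Zone C (not: is located in a residentially zoned district) → Operating Permit not required.
[R4] employees 35 ≥ 26 → Compliance Authorization exemption does not apply.
[R5] is located in Zone C → Compliance Authorization required.
[R6] is located in Zone C → Compliance License required.
[R7] employees 35 ≤ 99; is located in Zone C (not: is located in a residentially zoned district); offers live music → Regulatory Permit not required.
[R8] employees 35 < 48 → exempt from Compliance License.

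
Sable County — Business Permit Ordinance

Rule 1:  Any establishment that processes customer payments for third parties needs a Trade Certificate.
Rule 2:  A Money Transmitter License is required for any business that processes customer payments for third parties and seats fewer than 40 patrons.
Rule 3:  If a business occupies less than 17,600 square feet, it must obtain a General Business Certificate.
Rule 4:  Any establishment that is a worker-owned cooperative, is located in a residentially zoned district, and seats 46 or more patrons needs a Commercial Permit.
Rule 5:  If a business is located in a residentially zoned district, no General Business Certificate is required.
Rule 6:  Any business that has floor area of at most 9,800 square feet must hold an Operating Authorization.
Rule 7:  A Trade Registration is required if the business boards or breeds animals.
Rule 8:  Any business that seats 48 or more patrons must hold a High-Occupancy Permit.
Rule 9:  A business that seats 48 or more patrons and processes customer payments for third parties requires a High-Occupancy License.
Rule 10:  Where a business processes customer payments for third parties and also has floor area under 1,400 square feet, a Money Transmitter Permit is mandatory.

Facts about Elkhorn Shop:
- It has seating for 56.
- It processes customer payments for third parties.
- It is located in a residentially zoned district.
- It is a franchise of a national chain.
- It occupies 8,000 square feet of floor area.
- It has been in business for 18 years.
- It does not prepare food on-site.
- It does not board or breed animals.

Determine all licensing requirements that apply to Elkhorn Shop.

Rule 1: processes customer payments for third parties → Trade Certificate required.
Rule 2: processes customer payments for third parties; seating 56 ≥ 40 → Money Transmitter License not required.
Rule 3: floor area 8,000 square feet < 17,600 square feet → General Business Certificate required.
Rule 4: is a franchise of a national chain (not: is a worker-owned cooperative); is located in a residentially zoned district; seating 56 ≥ 46 → Commercial Permit not required.
Rule 5: is located in a residentially zoned district → exempt from General Business Certificate.
Rule 6: floor area 8,000 square feet ≤ 9,800 square feet → Operating Authorization required.
Rule 7: does not board or breed animals → Trade Registration not required.
Rule 8: seating 56 ≥ 48 → High-Occupancy Permit required.
Rule 9: seating 56 ≥ 48; processes customer payments for third parties → High-Occupancy License required.
Rule 10: processes customer payments for third parties; floor area 8,000 square feet ≥ 1,400 square feet → Money Transmitter Permit not required.

High-Occupancy License, High-Occupancy Permit, Operating Authorization, Trade Certificate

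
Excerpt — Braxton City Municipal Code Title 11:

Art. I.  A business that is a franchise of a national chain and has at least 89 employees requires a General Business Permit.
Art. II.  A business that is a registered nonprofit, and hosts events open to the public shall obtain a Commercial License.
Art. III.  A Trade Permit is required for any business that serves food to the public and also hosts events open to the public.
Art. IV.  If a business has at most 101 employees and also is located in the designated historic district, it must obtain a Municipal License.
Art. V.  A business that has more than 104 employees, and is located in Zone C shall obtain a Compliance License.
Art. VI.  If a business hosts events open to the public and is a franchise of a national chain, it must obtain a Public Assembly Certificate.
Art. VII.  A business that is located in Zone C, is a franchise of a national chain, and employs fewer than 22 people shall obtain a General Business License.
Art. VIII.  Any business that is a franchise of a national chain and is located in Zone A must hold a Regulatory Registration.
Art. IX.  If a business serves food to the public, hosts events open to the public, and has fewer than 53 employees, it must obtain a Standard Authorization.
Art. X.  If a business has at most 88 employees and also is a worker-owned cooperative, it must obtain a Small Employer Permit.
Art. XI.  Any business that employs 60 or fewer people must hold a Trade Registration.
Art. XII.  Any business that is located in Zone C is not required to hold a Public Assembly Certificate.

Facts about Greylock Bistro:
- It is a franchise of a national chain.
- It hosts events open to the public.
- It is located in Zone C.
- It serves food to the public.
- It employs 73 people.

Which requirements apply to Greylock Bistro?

Art. I. is a franchise of a national chain; employees 73 < 89 → General Business Permit not required.
Art. II. is a franchise of a national chain (not: is a registered nonprofit); hosts events open to the public → Commercial License not required.
Art. III. serves food to the public; hosts events open to the public → Trade Permit required.
Art. IV. employees 73 ≤ 101; is located in Zone C (not: is located in the designated historic district) → Municipal License not required.
Art. V. employees 73 ≤ 104; is located in Zone C → Compliance License not required.
Art. VI. hosts events open to the public; is a franchise of a national chain → Public Assembly Certificate required.
Art. VII. is located in Zone C; is a franchise of a national chain; employees 73 ≥ 22 → General Business License not required.
Art. VIII. is a franchise of a national chain; is located in Zone C (not: is located in Zone A) → Regulatory Registration not required.
Art. IX. serves food to the public; hosts events open to the public; employees 73 ≥ 53 → Standard Authorization not required.
Art. X. employees 73 ≤ 88; is a franchise of a national chain (not: is a worker-owned cooperative) → Small Employer Permit not required.
Art. XI. employees 73 > 60 → Trade Registration not required.
Art. XII. is located in Zone C → exempt from Public Assembly Certificate.

Trade Permit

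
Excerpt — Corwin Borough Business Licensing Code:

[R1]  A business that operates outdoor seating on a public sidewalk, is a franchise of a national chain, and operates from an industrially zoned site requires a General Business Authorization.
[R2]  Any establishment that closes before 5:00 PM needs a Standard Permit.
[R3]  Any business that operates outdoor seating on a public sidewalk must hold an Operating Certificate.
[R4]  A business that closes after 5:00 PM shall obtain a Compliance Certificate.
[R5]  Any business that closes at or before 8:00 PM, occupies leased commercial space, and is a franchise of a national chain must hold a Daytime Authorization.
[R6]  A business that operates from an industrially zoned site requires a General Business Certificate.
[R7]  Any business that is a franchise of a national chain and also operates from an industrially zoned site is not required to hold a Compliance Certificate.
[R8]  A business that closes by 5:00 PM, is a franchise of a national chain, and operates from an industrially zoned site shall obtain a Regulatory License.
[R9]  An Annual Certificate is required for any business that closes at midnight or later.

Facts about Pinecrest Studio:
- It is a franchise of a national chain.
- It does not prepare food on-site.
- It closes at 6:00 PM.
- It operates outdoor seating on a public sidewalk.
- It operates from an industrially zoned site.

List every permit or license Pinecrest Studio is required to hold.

[R1] operates outdoor seating on a public sidewalk; is a franchise of a national chain; operates from an industrially zoned site → General Business Authorization required.
[R2] closes 6:00 PM, after 5:00 PM → Standard Permit not required.
[R3] operates outdoor seating on a public sidewalk → Operating Certificate required.
[R4] closes 6:00 PM, after 5:00 PM → Compliance Certificate required.
[R5] closes 6:00 PM, at/before 8:00 PM; operates from an industrially zoned site (not: occupies leased commercial space); is a franchise of a national chain → Daytime Authorization not required.
[R6] operates from an industrially zoned site → General Business Certificate required.
[R7] is a franchise of a national chain; operates from an industrially zoned site → exempt from Compliance Certificate.
[R8] closes 6:00 PM, after 5:00 PM; is a franchise of a national chain; operates from an industrially zoned site → Regulatory License not required.
[R9] closes 6:00 PM, at/before midnight → Annual Certificate not required.

General Business Authorization, General Business Certificate, Operating Certificate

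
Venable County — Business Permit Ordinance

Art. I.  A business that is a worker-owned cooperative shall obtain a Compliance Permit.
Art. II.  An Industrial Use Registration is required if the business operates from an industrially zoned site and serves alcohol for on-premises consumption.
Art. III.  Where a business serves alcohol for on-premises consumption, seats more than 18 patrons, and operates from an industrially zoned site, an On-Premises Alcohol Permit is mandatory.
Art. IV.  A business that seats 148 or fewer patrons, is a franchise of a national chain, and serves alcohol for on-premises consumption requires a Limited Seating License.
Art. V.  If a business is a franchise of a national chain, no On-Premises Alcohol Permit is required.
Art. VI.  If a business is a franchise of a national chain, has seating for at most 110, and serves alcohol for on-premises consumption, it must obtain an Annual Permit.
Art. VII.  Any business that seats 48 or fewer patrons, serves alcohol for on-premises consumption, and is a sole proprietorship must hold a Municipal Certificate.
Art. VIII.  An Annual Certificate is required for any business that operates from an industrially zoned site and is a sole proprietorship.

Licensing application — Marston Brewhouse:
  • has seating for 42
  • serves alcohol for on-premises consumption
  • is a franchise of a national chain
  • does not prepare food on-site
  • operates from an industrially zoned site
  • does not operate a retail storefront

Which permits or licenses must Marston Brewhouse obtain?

Annual Permit, Industrial Use Registration, Limited Seating License

Art. I. is a franchise of a national chain (not: is a worker-owned cooperative) → Compliance Permit not required.
Art. II. operates from an industrially zoned site; serves alcohol for on-premises consumption → Industrial Use Registration required.
Art. III. serves alcohol for on-premises consumption; seating 42 > 18; operates from an industrially zoned site → On-Premises Alcohol Permit required.
Art. IV. seating 42 ≤ 148; is a franchise of a national chain; serves alcohol for on-premises consumption → Limited Seating License required.
Art. V. is a franchise of a national chain → exempt from On-Premises Alcohol Permit.
Art. VI. is a franchise of a national chain; seating 42 ≤ 110; serves alcohol for on-premises consumption → Annual Permit required.
Art. VII. seating 42 ≤ 48; serves alcohol for on-premises consumption; is a franchise of a national chain (not: is a sole proprietorship) → Municipal Certificate not required.
Art. VIII. operates from an industrially zoned site; is a franchise of a national chain (not: is a sole proprietorship) → Annual Certificate not required.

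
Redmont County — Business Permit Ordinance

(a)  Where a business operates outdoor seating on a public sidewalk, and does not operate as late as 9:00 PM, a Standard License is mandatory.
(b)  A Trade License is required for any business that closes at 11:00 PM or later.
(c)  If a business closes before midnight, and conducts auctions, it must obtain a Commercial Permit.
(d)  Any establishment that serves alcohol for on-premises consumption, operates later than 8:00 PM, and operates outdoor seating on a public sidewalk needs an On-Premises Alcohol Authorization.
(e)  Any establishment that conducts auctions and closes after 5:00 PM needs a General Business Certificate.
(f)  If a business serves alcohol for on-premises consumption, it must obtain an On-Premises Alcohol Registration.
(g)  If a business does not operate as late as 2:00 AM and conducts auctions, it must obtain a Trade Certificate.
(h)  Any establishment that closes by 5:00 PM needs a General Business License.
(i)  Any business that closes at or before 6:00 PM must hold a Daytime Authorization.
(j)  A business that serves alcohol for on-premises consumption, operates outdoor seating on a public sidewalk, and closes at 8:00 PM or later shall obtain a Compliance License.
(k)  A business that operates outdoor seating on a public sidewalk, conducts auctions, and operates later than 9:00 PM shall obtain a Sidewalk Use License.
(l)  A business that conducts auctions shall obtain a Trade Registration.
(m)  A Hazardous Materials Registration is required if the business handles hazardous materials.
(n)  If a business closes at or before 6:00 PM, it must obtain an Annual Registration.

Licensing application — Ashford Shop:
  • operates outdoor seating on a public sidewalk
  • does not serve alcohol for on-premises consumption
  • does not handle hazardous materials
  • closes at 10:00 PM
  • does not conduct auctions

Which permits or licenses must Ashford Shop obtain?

(a) operates outdoor seating on a public sidewalk; closes 10:00 PM, after 9:00 PM → Standard License not required.
(b) closes 10:00 PM, at/before 11:00 PM → Trade License not required.
(c) closes 10:00 PM, at/before midnight; does not conduct auctions → Commercial Permit not required.
(d) does not serve alcohol for on-premises consumption; closes 10:00 PM, after 8:00 PM; operates outdoor seating on a public sidewalk → On-Premises Alcohol Authorization not required.
(e) does not conduct auctions; closes 10:00 PM, after 5:00 PM → General Business Certificate not required.
(f) does not serve alcohol for on-premises consumption → On-Premises Alcohol Registration not required.
(g) closes 10:00 PM, at/before 2:00 AM; does not conduct auctions → Trade Certificate not required.
(h) closes 10:00 PM, after 5:00 PM → General Business License not required.
(i) closes 10:00 PM, after 6:00 PM → Daytime Authorization not required.
(j) does not serve alcohol for on-premises consumption; operates outdoor seating on a public sidewalk; closes 10:00 PM, after 8:00 PM → Compliance License not required.
(k) operates outdoor seating on a public sidewalk; does not conduct auctions; closes 10:00 PM, after 9:00 PM → Sidewalk Use License not required.
(l) does not conduct auctions → Trade Registration not required.
(m) does not handle hazardous materials → Hazardous Materials Registration not required.
(n) closes 10:00 PM, after 6:00 PM → Annual Registration not required.

None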